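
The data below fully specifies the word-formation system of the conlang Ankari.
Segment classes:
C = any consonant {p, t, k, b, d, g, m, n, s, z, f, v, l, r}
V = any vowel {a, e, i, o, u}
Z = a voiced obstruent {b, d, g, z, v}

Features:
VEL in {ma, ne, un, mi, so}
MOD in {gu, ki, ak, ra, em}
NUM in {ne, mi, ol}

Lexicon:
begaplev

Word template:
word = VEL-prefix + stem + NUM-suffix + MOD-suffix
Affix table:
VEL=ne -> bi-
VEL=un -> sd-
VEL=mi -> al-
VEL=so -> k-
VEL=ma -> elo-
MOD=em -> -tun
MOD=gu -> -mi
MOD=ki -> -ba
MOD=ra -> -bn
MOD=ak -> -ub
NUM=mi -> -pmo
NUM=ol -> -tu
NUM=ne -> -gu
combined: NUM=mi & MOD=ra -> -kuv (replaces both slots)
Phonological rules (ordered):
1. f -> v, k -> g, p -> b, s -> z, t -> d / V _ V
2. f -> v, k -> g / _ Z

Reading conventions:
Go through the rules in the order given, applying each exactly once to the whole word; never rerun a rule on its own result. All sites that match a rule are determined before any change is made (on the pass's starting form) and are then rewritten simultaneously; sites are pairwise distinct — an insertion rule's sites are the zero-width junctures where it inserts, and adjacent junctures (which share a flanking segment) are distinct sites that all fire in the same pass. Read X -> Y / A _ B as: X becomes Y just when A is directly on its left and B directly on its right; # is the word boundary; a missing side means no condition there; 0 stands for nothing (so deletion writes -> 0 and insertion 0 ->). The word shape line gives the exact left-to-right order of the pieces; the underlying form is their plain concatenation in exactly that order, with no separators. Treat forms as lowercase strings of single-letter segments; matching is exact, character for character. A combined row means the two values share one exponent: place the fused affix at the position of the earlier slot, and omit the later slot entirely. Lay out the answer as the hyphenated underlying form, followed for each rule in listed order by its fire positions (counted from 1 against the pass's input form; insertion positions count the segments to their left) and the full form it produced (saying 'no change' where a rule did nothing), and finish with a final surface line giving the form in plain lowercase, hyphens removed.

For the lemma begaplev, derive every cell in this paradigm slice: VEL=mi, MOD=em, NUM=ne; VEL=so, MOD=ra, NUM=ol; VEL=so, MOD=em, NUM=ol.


cell VEL=mi, MOD=em, NUM=ne:
underlying: al-begaplev-gu-tun
1. f -> v, k -> g, p -> b, s -> z, t -> d / V _ V: fires at position(s) 13: albegaplevgudun
2. f -> v, k -> g / _ Z: no change
surface: albegaplevgudun

cell VEL=so, MOD=ra, NUM=ol:
underlying: k-begaplev-tu-bn
1. f -> v, k -> g, p -> b, s -> z, t -> d / V _ V: no change
2. f -> v, k -> g / _ Z: fires at position(s) 1: gbegaplevtubn
surface: gbegaplevtubn

cell VEL=so, MOD=em, NUM=ol:
underlying: k-begaplev-tu-tun
1. f -> v, k -> g, p -> b, s -> z, t -> d / V _ V: fires at position(s) 12: kbegaplevtudun
2. f -> v, k -> g / _ Z: fires at position(s) 1: gbegaplevtudun
surface: gbegaplevtudun


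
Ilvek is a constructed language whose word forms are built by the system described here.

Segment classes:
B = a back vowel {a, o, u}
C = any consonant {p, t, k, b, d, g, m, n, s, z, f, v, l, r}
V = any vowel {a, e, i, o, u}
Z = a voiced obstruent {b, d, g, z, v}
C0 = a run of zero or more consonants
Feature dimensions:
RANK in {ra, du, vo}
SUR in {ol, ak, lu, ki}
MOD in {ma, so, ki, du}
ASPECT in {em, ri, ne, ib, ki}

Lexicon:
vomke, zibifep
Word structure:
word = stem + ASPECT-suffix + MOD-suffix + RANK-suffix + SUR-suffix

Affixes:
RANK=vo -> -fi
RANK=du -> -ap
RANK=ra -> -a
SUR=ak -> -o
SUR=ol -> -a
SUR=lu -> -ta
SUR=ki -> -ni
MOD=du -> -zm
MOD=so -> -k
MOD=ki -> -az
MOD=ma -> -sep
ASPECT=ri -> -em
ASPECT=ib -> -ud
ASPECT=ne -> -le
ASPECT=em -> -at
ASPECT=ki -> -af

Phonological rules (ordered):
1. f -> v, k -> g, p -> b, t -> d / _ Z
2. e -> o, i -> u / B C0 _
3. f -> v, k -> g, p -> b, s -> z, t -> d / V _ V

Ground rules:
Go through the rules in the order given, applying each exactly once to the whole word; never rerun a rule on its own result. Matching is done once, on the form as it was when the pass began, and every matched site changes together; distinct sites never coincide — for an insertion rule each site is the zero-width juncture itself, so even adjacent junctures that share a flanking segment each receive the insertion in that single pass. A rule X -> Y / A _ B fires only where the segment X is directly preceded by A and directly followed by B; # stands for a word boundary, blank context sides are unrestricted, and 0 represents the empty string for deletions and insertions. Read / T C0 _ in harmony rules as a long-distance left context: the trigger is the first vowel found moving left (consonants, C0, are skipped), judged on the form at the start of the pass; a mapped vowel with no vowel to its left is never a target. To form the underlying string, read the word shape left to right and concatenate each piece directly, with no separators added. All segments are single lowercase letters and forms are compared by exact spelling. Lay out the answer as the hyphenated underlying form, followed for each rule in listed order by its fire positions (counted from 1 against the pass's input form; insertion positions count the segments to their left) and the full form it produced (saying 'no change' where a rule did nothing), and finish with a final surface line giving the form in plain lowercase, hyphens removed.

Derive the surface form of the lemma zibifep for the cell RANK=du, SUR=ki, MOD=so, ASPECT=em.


underlying: zibifep-at-k-ap-ni
1. f -> v, k -> g, p -> b, t -> d / _ Z: no change
2. e -> o, i -> u / B C0 _: fires at position(s) 14: zibifepatkapnu
3. f -> v, k -> g, p -> b, s -> z, t -> d / V _ V: fires at position(s) 5, 7: zibivebatkapnu
surface: zibivebatkapnu


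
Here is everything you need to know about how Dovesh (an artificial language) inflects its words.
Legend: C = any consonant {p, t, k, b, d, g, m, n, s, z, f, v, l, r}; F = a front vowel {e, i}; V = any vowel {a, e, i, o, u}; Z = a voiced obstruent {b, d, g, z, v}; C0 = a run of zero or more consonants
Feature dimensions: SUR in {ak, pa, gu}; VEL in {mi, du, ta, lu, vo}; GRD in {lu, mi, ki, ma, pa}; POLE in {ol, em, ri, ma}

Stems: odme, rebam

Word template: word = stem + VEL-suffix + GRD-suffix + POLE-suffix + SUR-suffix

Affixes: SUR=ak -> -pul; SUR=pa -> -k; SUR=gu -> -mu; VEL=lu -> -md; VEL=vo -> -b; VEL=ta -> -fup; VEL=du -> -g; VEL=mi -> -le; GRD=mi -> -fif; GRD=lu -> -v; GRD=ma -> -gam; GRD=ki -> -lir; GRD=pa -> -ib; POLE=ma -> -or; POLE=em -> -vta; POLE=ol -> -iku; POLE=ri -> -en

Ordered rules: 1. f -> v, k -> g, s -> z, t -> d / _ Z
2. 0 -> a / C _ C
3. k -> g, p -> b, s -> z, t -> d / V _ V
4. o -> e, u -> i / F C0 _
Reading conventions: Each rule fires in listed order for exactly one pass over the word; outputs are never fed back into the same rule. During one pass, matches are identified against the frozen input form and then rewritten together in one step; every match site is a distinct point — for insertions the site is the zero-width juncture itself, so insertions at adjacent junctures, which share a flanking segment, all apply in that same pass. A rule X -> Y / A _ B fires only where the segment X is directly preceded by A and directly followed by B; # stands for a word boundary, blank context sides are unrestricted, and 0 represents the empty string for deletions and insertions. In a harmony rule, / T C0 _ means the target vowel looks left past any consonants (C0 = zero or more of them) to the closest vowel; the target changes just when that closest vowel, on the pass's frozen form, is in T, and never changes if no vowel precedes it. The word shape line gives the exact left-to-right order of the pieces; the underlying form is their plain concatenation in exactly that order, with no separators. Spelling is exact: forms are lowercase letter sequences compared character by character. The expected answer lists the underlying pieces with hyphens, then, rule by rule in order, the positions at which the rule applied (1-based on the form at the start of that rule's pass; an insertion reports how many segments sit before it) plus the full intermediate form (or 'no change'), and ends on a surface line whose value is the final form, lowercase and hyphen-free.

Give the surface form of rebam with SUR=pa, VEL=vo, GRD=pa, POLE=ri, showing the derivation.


underlying: rebam-b-ib-en-k
1. f -> v, k -> g, s -> z, t -> d / _ Z: no change
2. 0 -> a / C _ C: inserts after position(s) 5, 10: rebamabibenak
3. k -> g, p -> b, s -> z, t -> d / V _ V: no change
4. o -> e, u -> i / F C0 _: no change
surface: rebamabibenak


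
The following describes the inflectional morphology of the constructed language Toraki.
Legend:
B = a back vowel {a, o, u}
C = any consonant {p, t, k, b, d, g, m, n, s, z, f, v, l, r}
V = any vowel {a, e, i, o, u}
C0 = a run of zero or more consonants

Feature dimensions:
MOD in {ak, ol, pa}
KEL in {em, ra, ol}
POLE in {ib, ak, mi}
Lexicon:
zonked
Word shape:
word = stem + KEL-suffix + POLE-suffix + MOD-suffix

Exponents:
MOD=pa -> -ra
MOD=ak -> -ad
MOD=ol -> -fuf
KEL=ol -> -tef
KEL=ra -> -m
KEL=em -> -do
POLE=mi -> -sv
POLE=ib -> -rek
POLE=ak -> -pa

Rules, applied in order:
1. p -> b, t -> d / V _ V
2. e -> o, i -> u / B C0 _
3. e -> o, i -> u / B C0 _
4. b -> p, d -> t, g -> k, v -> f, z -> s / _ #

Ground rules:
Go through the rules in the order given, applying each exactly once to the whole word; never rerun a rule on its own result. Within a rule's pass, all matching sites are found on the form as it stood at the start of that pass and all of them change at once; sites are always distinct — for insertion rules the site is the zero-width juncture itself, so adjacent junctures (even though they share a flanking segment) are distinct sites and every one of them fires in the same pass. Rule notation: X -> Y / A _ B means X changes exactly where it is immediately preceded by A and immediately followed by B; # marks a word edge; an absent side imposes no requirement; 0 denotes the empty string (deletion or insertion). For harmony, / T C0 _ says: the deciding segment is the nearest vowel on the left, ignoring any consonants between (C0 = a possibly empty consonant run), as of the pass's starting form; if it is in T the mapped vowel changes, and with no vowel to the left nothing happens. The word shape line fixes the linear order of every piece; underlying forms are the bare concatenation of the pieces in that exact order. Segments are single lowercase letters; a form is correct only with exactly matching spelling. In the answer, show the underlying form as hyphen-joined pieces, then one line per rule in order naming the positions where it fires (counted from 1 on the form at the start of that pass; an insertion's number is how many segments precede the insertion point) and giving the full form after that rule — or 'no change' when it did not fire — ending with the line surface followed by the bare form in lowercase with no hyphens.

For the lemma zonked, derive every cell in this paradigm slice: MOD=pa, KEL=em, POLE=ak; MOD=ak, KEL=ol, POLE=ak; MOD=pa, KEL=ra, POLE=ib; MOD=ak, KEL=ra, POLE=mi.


cell MOD=pa, KEL=em, POLE=ak:
underlying: zonked-do-pa-ra
1. p -> b, t -> d / V _ V: fires at position(s) 9: zonkeddobara
2. e -> o, i -> u / B C0 _: fires at position(s) 5: zonkoddobara
3. e -> o, i -> u / B C0 _: no change
4. b -> p, d -> t, g -> k, v -> f, z -> s / _ #: no change
surface: zonkoddobara

cell MOD=ak, KEL=ol, POLE=ak:
underlying: zonked-tef-pa-ad
1. p -> b, t -> d / V _ V: no change
2. e -> o, i -> u / B C0 _: fires at position(s) 5: zonkodtefpaad
3. e -> o, i -> u / B C0 _: fires at position(s) 8: zonkodtofpaad
4. b -> p, d -> t, g -> k, v -> f, z -> s / _ #: fires at position(s) 13: zonkodtofpaat
surface: zonkodtofpaat

cell MOD=pa, KEL=ra, POLE=ib:
underlying: zonked-m-rek-ra
1. p -> b, t -> d / V _ V: no change
2. e -> o, i -> u / B C0 _: fires at position(s) 5: zonkodmrekra
3. e -> o, i -> u / B C0 _: fires at position(s) 9: zonkodmrokra
4. b -> p, d -> t, g -> k, v -> f, z -> s / _ #: no change
surface: zonkodmrokra

cell MOD=ak, KEL=ra, POLE=mi:
underlying: zonked-m-sv-ad
1. p -> b, t -> d / V _ V: no change
2. e -> o, i -> u / B C0 _: fires at position(s) 5: zonkodmsvad
3. e -> o, i -> u / B C0 _: no change
4. b -> p, d -> t, g -> k, v -> f, z -> s / _ #: fires at position(s) 11: zonkodmsvat
surface: zonkodmsvat


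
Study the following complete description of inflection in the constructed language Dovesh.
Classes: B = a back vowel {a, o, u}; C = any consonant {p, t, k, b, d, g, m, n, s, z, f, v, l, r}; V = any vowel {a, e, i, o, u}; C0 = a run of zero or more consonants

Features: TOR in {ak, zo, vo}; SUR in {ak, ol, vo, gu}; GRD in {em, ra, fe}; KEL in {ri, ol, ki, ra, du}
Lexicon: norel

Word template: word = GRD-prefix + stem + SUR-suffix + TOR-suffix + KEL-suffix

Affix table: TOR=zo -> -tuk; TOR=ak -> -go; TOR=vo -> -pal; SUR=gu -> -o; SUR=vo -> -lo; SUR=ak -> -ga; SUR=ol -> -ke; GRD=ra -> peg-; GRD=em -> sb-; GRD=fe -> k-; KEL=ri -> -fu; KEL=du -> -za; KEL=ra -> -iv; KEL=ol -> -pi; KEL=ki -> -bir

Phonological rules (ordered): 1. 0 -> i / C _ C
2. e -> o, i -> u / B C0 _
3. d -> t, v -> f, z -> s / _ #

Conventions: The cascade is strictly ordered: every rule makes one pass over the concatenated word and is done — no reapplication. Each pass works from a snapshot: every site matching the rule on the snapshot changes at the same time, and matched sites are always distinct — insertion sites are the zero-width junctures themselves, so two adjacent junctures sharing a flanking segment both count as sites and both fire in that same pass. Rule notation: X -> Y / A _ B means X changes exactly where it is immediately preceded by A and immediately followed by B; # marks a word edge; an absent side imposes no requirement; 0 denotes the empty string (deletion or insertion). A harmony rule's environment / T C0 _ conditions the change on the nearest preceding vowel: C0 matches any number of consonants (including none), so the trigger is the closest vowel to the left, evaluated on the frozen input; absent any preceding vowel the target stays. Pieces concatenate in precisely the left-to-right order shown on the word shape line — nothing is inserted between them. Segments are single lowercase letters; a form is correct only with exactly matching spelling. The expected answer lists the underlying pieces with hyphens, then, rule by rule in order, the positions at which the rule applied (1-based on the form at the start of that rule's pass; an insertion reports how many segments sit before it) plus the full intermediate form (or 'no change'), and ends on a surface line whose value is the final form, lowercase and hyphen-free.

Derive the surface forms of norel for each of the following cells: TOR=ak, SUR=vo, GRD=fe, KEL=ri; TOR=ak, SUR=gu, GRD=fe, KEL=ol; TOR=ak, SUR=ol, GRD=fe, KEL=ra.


cell TOR=ak, SUR=vo, GRD=fe, KEL=ri:
underlying: k-norel-lo-go-fu
1. 0 -> i / C _ C: inserts after position(s) 1, 6: kinorelilogofu
2. e -> o, i -> u / B C0 _: fires at position(s) 6: kinorolilogofu
3. d -> t, v -> f, z -> s / _ #: no change
surface: kinorolilogofu

cell TOR=ak, SUR=gu, GRD=fe, KEL=ol:
underlying: k-norel-o-go-pi
1. 0 -> i / C _ C: inserts after position(s) 1: kinorelogopi
2. e -> o, i -> u / B C0 _: fires at position(s) 6, 12: kinorologopu
3. d -> t, v -> f, z -> s / _ #: no change
surface: kinorologopu

cell TOR=ak, SUR=ol, GRD=fe, KEL=ra:
underlying: k-norel-ke-go-iv
1. 0 -> i / C _ C: inserts after position(s) 1, 6: kinorelikegoiv
2. e -> o, i -> u / B C0 _: fires at position(s) 6, 13: kinorolikegouv
3. d -> t, v -> f, z -> s / _ #: fires at position(s) 14: kinorolikegouf
surface: kinorolikegouf


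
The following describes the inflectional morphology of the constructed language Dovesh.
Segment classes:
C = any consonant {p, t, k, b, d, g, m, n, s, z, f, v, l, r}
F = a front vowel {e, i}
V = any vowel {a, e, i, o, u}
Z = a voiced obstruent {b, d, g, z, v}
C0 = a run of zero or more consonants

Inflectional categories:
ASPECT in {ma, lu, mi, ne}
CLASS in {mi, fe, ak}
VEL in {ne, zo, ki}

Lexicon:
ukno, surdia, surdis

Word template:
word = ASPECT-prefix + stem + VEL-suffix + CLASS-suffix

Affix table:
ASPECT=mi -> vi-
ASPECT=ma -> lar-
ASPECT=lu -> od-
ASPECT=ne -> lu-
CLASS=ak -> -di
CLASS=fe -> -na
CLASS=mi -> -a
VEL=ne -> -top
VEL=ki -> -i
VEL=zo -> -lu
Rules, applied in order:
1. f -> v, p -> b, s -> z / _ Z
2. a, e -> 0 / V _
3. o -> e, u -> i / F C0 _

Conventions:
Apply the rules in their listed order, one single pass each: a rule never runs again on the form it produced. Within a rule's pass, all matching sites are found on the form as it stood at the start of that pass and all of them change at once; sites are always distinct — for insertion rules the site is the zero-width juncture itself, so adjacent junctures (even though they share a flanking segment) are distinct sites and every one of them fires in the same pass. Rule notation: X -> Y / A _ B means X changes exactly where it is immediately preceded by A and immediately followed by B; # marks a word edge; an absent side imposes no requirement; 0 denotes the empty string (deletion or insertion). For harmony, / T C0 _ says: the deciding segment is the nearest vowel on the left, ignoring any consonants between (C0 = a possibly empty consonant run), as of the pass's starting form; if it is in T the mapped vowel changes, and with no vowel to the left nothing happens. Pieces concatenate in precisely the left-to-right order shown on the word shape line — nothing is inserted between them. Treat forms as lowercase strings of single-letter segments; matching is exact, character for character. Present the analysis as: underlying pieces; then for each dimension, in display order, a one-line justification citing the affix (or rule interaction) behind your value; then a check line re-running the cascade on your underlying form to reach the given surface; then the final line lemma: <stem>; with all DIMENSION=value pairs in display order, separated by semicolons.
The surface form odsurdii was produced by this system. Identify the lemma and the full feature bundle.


underlying: od-surdia-i-a
ASPECT=lu - signalled by the affix od-
CLASS=mi - signalled by the affix -a
VEL=ki - signalled by the affix -i
check: odsurdiaia -> odsurdiaia -> odsurdii -> odsurdii
lemma: surdia; ASPECT=lu; CLASS=mi; VEL=ki


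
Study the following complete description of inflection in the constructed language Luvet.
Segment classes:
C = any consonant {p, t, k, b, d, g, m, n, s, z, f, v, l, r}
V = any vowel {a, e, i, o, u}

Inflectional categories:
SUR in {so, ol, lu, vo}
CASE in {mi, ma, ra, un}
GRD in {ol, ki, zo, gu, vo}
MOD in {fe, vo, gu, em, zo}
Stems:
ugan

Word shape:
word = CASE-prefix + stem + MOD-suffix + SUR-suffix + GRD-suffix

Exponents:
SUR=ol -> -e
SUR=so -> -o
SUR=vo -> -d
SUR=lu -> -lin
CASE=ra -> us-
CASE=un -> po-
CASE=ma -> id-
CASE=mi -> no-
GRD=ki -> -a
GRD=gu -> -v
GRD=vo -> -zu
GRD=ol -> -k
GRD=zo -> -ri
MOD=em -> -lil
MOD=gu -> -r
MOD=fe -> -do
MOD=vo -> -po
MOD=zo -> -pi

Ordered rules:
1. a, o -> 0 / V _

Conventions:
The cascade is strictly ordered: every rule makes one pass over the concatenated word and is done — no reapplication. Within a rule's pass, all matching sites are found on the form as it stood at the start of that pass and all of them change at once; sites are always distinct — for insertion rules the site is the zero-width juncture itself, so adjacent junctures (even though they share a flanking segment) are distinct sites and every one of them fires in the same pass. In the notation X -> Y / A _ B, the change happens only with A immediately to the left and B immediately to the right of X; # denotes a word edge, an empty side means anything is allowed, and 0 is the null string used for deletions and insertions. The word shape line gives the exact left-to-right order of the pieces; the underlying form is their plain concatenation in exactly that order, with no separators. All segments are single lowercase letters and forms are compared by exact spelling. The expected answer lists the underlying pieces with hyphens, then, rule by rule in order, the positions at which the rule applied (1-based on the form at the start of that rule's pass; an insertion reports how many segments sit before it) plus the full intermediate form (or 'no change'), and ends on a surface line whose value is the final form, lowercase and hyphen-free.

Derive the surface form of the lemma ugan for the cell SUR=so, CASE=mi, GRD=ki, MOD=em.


underlying: no-ugan-lil-o-a
1. a, o -> 0 / V _: fires at position(s) 11: nouganlilo
surface: nouganlilo


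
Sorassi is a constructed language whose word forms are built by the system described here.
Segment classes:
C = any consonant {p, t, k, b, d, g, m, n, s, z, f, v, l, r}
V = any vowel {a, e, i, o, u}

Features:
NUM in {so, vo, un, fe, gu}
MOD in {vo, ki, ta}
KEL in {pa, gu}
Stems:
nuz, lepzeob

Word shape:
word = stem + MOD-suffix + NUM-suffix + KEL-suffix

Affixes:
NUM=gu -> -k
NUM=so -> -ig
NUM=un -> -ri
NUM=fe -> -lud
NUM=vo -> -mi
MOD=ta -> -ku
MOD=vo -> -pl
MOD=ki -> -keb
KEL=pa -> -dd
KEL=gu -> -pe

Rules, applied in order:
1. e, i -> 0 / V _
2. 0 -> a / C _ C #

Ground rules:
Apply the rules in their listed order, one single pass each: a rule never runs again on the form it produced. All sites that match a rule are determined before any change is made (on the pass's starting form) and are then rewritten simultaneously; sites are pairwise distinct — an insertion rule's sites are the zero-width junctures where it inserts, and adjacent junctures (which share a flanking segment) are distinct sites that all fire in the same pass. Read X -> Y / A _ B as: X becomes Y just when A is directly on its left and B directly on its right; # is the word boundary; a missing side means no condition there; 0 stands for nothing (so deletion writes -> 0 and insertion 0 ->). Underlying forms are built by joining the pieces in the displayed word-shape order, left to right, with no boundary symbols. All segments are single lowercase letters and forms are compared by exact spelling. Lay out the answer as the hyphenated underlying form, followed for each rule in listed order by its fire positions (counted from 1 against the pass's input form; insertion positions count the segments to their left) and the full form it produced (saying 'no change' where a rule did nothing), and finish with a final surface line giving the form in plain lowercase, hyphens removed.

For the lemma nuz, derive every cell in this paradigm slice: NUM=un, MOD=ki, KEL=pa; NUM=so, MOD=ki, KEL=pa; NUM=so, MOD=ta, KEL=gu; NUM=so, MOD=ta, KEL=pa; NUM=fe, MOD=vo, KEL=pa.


cell NUM=un, MOD=ki, KEL=pa:
underlying: nuz-keb-ri-dd
1. e, i -> 0 / V _: no change
2. 0 -> a / C _ C #: inserts after position(s) 9: nuzkebridad
surface: nuzkebridad

cell NUM=so, MOD=ki, KEL=pa:
underlying: nuz-keb-ig-dd
1. e, i -> 0 / V _: no change
2. 0 -> a / C _ C #: inserts after position(s) 9: nuzkebigdad
surface: nuzkebigdad

cell NUM=so, MOD=ta, KEL=gu:
underlying: nuz-ku-ig-pe
1. e, i -> 0 / V _: fires at position(s) 6: nuzkugpe
2. 0 -> a / C _ C #: no change
surface: nuzkugpe

cell NUM=so, MOD=ta, KEL=pa:
underlying: nuz-ku-ig-dd
1. e, i -> 0 / V _: fires at position(s) 6: nuzkugdd
2. 0 -> a / C _ C #: inserts after position(s) 7: nuzkugdad
surface: nuzkugdad

cell NUM=fe, MOD=vo, KEL=pa:
underlying: nuz-pl-lud-dd
1. e, i -> 0 / V _: no change
2. 0 -> a / C _ C #: inserts after position(s) 9: nuzplluddad
surface: nuzplluddad


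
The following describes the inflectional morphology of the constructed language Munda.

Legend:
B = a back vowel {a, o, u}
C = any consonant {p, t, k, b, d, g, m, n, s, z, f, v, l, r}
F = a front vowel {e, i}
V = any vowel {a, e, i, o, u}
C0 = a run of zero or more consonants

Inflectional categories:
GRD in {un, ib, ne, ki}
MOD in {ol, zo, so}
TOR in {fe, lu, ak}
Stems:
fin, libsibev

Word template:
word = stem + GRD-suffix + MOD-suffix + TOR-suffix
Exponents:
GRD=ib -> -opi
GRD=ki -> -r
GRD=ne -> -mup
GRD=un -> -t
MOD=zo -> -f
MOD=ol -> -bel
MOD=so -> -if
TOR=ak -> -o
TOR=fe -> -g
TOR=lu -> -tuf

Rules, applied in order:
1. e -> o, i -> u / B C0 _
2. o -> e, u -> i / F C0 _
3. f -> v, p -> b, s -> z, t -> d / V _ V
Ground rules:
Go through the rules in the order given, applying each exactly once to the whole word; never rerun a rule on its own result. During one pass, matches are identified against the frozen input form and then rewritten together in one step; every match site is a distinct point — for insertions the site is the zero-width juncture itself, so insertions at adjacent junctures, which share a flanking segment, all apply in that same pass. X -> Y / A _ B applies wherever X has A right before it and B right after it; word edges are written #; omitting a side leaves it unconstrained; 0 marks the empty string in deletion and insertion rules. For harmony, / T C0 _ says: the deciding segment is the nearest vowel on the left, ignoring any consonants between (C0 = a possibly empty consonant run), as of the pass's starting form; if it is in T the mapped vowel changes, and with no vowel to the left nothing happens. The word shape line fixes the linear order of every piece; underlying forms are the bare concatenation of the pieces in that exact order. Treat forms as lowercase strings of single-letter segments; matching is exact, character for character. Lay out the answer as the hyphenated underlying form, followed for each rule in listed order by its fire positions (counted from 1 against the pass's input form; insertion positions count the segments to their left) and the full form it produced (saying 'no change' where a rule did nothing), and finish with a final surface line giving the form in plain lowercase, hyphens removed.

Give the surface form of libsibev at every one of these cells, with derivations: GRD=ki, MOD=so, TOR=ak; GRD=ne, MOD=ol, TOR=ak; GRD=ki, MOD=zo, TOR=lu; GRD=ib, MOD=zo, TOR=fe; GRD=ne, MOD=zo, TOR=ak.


cell GRD=ki, MOD=so, TOR=ak:
underlying: libsibev-r-if-o
1. e -> o, i -> u / B C0 _: no change
2. o -> e, u -> i / F C0 _: fires at position(s) 12: libsibevrife
3. f -> v, p -> b, s -> z, t -> d / V _ V: fires at position(s) 11: libsibevrive
surface: libsibevrive

cell GRD=ne, MOD=ol, TOR=ak:
underlying: libsibev-mup-bel-o
1. e -> o, i -> u / B C0 _: fires at position(s) 13: libsibevmupbolo
2. o -> e, u -> i / F C0 _: fires at position(s) 10: libsibevmipbolo
3. f -> v, p -> b, s -> z, t -> d / V _ V: no change
surface: libsibevmipbolo

cell GRD=ki, MOD=zo, TOR=lu:
underlying: libsibev-r-f-tuf
1. e -> o, i -> u / B C0 _: no change
2. o -> e, u -> i / F C0 _: fires at position(s) 12: libsibevrftif
3. f -> v, p -> b, s -> z, t -> d / V _ V: no change
surface: libsibevrftif

cell GRD=ib, MOD=zo, TOR=fe:
underlying: libsibev-opi-f-g
1. e -> o, i -> u / B C0 _: fires at position(s) 11: libsibevopufg
2. o -> e, u -> i / F C0 _: fires at position(s) 9: libsibevepufg
3. f -> v, p -> b, s -> z, t -> d / V _ V: fires at position(s) 10: libsibevebufg
surface: libsibevebufg

cell GRD=ne, MOD=zo, TOR=ak:
underlying: libsibev-mup-f-o
1. e -> o, i -> u / B C0 _: no change
2. o -> e, u -> i / F C0 _: fires at position(s) 10: libsibevmipfo
3. f -> v, p -> b, s -> z, t -> d / V _ V: no change
surface: libsibevmipfo


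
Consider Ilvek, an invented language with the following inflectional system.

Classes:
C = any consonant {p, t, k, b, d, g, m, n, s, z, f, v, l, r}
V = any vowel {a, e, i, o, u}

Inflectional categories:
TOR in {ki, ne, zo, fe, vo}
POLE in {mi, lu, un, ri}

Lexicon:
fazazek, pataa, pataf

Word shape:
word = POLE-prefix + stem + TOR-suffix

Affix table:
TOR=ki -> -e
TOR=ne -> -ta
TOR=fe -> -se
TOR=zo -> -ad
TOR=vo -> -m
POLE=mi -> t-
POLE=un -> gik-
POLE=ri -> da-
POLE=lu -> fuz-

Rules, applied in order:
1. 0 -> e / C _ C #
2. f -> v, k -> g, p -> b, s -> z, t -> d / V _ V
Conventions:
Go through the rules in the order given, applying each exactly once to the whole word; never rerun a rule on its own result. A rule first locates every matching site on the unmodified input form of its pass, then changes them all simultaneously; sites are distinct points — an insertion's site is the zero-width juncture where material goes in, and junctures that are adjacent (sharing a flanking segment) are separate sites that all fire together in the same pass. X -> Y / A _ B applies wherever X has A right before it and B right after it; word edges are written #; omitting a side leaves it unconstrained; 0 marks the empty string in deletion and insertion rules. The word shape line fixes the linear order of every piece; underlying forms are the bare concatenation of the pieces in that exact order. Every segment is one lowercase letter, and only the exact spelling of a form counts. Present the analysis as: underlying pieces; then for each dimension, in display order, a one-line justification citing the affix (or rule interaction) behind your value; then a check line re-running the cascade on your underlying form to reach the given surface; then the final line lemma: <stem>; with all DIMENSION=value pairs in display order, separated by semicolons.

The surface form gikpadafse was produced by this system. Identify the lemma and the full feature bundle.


underlying: gik-pataf-se
TOR=fe - signalled by the affix -se
POLE=un - signalled by the affix gik-
check: gikpatafse -> gikpatafse -> gikpadafse
lemma: pataf; TOR=fe; POLE=un


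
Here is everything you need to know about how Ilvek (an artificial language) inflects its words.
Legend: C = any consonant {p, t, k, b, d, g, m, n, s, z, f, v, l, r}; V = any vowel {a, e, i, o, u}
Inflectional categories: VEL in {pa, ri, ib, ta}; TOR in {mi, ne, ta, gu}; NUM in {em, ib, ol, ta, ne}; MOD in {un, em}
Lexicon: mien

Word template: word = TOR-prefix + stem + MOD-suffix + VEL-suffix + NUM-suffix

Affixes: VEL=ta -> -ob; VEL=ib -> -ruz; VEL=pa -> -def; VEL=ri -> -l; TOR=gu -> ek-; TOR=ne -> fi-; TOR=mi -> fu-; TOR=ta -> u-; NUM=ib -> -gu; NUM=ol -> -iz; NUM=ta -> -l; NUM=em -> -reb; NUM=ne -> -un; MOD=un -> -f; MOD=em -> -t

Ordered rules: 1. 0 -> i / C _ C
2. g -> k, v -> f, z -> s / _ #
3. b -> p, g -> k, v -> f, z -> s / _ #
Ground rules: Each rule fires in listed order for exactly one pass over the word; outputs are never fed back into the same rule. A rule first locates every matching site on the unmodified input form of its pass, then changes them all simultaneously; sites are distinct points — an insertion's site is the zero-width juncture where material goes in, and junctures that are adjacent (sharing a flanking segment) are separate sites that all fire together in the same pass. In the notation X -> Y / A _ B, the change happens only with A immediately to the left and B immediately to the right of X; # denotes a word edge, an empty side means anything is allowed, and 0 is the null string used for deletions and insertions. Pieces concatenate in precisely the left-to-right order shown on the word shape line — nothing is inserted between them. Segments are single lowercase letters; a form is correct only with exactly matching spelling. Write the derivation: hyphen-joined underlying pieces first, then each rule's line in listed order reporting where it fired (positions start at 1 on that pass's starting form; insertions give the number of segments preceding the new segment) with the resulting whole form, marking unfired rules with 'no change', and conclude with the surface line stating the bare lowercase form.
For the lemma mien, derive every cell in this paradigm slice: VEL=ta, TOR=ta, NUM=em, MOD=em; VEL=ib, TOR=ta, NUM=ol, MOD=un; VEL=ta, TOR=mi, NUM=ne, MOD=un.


cell VEL=ta, TOR=ta, NUM=em, MOD=em:
underlying: u-mien-t-ob-reb
1. 0 -> i / C _ C: inserts after position(s) 5, 8: umienitobireb
2. g -> k, v -> f, z -> s / _ #: no change
3. b -> p, g -> k, v -> f, z -> s / _ #: fires at position(s) 13: umienitobirep
surface: umienitobirep

cell VEL=ib, TOR=ta, NUM=ol, MOD=un:
underlying: u-mien-f-ruz-iz
1. 0 -> i / C _ C: inserts after position(s) 5, 6: umienifiruziz
2. g -> k, v -> f, z -> s / _ #: fires at position(s) 13: umienifiruzis
3. b -> p, g -> k, v -> f, z -> s / _ #: no change
surface: umienifiruzis

cell VEL=ta, TOR=mi, NUM=ne, MOD=un:
underlying: fu-mien-f-ob-un
1. 0 -> i / C _ C: inserts after position(s) 6: fumienifobun
2. g -> k, v -> f, z -> s / _ #: no change
3. b -> p, g -> k, v -> f, z -> s / _ #: no change
surface: fumienifobun


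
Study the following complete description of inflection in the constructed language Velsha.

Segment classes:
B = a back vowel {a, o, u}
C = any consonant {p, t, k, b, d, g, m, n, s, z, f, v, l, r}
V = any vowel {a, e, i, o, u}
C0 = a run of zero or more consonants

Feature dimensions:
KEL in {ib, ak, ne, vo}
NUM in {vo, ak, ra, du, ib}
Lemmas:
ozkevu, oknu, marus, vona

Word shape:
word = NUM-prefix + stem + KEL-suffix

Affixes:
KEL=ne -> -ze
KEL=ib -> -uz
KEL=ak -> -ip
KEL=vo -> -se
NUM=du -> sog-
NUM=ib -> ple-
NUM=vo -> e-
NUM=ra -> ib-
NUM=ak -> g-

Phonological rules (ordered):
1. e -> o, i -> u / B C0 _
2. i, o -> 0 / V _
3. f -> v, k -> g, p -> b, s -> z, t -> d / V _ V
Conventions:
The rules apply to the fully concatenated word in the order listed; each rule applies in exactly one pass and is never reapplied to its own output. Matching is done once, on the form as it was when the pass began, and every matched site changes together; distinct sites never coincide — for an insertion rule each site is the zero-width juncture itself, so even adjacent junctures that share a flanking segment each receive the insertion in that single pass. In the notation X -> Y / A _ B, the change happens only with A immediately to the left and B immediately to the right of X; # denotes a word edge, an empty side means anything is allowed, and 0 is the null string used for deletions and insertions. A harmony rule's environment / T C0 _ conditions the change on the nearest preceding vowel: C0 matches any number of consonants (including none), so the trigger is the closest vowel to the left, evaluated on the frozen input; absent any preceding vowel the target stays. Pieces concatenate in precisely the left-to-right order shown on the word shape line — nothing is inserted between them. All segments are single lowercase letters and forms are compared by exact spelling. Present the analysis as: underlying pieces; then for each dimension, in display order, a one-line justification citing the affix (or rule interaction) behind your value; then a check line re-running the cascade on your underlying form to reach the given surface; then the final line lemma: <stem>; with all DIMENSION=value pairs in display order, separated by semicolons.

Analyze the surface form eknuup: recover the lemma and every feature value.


underlying: e-oknu-ip
KEL=ak - signalled by the affix -ip
NUM=vo - signalled by the affix e-
check: eoknuip -> eoknuup -> eknuup -> eknuup
lemma: oknu; KEL=ak; NUM=vo


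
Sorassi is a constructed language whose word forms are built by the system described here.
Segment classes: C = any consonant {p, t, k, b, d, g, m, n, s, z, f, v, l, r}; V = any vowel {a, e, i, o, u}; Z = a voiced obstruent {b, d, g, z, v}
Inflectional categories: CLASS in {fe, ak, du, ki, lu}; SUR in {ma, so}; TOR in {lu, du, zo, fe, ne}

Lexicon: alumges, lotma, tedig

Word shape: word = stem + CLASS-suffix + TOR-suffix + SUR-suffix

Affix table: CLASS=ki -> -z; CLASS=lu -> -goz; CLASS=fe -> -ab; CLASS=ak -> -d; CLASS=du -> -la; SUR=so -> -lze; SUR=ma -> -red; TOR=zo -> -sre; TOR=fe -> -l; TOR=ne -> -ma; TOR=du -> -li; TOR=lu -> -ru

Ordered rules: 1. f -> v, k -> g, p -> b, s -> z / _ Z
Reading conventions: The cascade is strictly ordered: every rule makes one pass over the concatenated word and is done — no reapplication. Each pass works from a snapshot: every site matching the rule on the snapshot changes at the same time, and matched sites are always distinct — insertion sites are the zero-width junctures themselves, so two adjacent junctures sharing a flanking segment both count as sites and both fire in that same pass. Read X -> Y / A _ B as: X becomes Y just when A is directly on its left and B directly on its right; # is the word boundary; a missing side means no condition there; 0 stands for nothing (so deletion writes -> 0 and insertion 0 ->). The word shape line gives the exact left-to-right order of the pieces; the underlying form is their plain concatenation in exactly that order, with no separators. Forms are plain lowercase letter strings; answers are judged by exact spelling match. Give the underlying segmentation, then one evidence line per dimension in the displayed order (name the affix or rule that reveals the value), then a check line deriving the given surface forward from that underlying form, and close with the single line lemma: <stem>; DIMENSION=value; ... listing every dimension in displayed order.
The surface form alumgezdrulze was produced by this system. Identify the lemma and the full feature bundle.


underlying: alumges-d-ru-lze
CLASS=ak - signalled by the affix -d
SUR=so - signalled by the affix -lze
TOR=lu - signalled by the affix -ru
check: alumgesdrulze -> alumgezdrulze
lemma: alumges; CLASS=ak; SUR=so; TOR=lu


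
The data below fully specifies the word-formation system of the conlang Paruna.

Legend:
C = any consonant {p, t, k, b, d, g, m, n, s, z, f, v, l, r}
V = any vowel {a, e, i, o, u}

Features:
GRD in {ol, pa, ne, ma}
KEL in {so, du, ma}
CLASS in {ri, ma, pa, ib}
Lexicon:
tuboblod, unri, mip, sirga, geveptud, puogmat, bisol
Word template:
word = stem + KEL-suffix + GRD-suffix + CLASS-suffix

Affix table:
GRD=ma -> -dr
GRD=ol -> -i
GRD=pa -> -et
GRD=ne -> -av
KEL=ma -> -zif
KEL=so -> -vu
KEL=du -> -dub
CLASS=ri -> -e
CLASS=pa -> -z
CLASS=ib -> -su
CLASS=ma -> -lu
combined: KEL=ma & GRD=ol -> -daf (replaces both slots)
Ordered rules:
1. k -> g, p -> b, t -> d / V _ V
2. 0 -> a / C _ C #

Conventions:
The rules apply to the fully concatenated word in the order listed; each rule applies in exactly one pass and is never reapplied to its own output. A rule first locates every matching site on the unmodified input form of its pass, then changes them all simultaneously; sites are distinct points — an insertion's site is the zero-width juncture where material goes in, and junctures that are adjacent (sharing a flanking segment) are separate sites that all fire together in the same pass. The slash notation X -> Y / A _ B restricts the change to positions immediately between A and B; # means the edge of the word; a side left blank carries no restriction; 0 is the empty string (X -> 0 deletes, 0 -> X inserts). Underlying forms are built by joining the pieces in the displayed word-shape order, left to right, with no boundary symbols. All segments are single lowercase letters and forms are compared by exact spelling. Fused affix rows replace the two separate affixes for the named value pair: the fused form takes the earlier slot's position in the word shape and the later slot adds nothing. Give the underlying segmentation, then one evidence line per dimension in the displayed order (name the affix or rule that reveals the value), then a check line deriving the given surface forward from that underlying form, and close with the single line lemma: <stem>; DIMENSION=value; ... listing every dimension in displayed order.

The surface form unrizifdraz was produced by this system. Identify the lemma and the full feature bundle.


underlying: unri-zif-dr-z
GRD=ma - signalled by the affix -dr
KEL=ma - signalled by the affix -zif
CLASS=pa - signalled by the affix -z
check: unrizifdrz -> unrizifdrz -> unrizifdraz
lemma: unri; GRD=ma; KEL=ma; CLASS=pa


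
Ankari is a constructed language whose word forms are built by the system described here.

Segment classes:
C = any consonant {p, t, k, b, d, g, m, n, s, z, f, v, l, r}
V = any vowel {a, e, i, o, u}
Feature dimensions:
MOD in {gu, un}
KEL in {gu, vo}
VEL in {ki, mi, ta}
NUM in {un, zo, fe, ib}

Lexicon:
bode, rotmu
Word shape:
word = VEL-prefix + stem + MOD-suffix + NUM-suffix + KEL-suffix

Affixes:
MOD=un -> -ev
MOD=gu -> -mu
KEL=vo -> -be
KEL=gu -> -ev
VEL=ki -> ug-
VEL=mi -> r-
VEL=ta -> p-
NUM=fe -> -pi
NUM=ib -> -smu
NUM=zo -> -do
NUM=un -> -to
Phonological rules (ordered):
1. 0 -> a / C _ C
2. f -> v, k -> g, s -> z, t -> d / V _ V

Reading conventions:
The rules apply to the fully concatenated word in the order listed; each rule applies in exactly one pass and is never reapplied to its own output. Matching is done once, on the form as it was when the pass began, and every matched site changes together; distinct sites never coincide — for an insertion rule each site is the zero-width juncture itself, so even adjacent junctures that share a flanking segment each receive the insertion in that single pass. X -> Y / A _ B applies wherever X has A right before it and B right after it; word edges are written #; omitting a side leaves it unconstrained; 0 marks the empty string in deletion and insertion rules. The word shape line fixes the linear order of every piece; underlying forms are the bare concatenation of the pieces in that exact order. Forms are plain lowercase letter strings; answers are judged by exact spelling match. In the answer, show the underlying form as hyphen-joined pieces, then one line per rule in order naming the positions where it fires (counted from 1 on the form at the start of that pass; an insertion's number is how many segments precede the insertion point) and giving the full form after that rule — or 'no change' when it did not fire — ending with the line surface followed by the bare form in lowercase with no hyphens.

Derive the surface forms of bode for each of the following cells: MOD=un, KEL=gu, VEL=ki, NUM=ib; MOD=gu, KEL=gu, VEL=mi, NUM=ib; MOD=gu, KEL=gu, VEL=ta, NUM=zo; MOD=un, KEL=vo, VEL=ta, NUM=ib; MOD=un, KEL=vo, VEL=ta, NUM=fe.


cell MOD=un, KEL=gu, VEL=ki, NUM=ib:
underlying: ug-bode-ev-smu-ev
1. 0 -> a / C _ C: inserts after position(s) 2, 8, 9: ugabodeevasamuev
2. f -> v, k -> g, s -> z, t -> d / V _ V: fires at position(s) 11: ugabodeevazamuev
surface: ugabodeevazamuev

cell MOD=gu, KEL=gu, VEL=mi, NUM=ib:
underlying: r-bode-mu-smu-ev
1. 0 -> a / C _ C: inserts after position(s) 1, 8: rabodemusamuev
2. f -> v, k -> g, s -> z, t -> d / V _ V: fires at position(s) 9: rabodemuzamuev
surface: rabodemuzamuev

cell MOD=gu, KEL=gu, VEL=ta, NUM=zo:
underlying: p-bode-mu-do-ev
1. 0 -> a / C _ C: inserts after position(s) 1: pabodemudoev
2. f -> v, k -> g, s -> z, t -> d / V _ V: no change
surface: pabodemudoev

cell MOD=un, KEL=vo, VEL=ta, NUM=ib:
underlying: p-bode-ev-smu-be
1. 0 -> a / C _ C: inserts after position(s) 1, 7, 8: pabodeevasamube
2. f -> v, k -> g, s -> z, t -> d / V _ V: fires at position(s) 10: pabodeevazamube
surface: pabodeevazamube

cell MOD=un, KEL=vo, VEL=ta, NUM=fe:
underlying: p-bode-ev-pi-be
1. 0 -> a / C _ C: inserts after position(s) 1, 7: pabodeevapibe
2. f -> v, k -> g, s -> z, t -> d / V _ V: no change
surface: pabodeevapibe
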